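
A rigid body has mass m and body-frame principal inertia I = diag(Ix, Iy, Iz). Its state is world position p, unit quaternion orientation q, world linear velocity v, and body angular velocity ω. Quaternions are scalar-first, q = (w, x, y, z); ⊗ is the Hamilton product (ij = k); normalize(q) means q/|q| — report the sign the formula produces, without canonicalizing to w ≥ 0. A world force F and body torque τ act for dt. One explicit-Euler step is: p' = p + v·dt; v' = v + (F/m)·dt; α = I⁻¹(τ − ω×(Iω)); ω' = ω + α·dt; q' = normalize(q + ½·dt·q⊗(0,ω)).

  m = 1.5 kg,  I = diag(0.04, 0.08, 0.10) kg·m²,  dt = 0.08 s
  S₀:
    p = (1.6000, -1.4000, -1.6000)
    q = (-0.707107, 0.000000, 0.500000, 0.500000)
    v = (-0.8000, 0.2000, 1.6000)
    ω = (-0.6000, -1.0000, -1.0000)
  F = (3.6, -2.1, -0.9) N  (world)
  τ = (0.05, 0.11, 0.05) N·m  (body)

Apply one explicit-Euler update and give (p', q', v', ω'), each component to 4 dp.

ω×(Iω) gyroscopic = (0.0200, -0.0360, 0.0240)
angular accel α = (0.7500, 1.8250, 0.2600)
ω' = ω + α·dt = (-0.5400, -0.8540, -0.9792)
2q̇ = q⊗(0,ω) = (1.0000000, 0.4242642, 0.4071070, 1.0071070)
q + ½dt·q⊗(0,ω), renormalized = (-0.6659, 0.0169, 0.5153, 0.5393)
a = (2.4000, -1.4000, -0.6000)
p' = p + v·dt = (1.5360, -1.3840, -1.4720)
new velocity v' = (-0.6080, 0.0880, 1.5520)

p' = (1.5360, -1.3840, -1.4720)
q' = (-0.6659, 0.0169, 0.5153, 0.5393)
v' = (-0.6080, 0.0880, 1.5520)
ω' = (-0.5400, -0.8540, -0.9792)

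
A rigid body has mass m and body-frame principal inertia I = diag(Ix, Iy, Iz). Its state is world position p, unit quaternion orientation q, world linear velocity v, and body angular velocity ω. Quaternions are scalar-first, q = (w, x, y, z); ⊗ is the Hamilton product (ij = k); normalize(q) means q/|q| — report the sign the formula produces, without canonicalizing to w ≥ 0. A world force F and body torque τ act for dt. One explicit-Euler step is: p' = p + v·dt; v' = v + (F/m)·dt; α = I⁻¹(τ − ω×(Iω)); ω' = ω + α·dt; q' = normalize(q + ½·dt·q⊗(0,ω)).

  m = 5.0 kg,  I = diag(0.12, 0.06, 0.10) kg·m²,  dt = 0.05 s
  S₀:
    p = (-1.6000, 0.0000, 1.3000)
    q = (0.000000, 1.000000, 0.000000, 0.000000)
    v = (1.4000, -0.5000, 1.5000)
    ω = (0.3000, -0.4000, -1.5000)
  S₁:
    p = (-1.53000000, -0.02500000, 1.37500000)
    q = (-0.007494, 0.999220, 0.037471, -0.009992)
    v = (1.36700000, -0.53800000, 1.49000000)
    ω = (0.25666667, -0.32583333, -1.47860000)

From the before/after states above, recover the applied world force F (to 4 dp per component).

v₁ − v₀ = (-0.03300000, -0.03800000, -0.01000000)
applied force F = (-3.3000, -3.8000, -1.0000)

F = (-3.3000, -3.8000, -1.0000)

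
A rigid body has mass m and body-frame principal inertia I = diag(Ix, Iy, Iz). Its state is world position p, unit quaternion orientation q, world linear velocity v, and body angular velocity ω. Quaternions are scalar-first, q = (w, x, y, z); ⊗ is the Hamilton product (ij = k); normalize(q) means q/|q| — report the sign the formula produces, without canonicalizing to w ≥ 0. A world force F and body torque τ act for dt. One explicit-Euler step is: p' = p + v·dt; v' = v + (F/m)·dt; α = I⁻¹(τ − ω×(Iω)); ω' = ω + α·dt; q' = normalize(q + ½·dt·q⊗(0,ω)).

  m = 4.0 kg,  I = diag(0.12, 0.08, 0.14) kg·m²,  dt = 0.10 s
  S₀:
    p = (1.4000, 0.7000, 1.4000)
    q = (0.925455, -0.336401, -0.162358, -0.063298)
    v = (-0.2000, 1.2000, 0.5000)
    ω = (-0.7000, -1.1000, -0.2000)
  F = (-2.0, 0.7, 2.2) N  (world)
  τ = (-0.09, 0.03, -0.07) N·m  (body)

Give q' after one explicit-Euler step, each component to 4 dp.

q' = (0.9022, -0.3698, -0.2139, -0.0596)

2q̇ = q⊗(0,ω) = (-0.4267341, -0.6849747, -1.0409721, 0.0712995)
q' = normalize(q + ½dt·q⊗(0,ω)) = (0.9022, -0.3698, -0.2139, -0.0596)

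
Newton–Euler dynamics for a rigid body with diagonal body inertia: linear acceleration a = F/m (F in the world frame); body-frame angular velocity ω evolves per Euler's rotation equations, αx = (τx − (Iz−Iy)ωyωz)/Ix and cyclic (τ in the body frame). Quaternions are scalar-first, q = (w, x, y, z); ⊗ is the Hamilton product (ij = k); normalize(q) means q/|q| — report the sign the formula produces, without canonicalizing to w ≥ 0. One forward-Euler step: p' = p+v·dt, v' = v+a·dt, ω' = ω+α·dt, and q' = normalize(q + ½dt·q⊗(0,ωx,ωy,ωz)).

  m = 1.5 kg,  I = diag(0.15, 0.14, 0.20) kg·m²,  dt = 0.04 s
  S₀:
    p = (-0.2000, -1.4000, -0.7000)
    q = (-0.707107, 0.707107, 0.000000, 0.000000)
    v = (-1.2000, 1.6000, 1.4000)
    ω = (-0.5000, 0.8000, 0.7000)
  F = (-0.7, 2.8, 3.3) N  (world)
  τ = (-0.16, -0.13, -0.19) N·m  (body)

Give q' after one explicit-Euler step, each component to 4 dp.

q⊗(0,ω) = (0.3535535, 0.3535535, -1.0606605, 0.0707107)
q' = normalize(q + ½dt·q⊗(0,ω)) = (-0.6998, 0.7140, -0.0212, 0.0014)

q' = (-0.6998, 0.7140, -0.0212, 0.0014)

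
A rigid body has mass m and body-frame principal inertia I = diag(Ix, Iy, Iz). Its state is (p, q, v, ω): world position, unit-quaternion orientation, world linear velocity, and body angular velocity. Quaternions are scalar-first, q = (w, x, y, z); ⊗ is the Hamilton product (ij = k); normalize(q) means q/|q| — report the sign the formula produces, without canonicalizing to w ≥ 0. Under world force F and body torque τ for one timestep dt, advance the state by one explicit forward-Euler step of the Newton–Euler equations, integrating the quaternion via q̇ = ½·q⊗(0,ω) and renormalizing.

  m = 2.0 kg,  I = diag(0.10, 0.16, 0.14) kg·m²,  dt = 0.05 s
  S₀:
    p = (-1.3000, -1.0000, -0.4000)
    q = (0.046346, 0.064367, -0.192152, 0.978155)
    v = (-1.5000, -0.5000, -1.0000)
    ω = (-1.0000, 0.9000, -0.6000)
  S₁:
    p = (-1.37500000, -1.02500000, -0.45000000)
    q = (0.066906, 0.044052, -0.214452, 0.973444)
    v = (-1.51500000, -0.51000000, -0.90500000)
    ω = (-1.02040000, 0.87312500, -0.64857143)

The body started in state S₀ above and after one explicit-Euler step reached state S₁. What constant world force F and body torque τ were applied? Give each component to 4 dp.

F = (-0.6000, -0.4000, 3.8000)
τ = (-0.0300, -0.1100, -0.1900)

v₁ − v₀ = (-0.01500000, -0.01000000, 0.09500000)
m·(v₁−v₀)/dt = (-0.6000, -0.4000, 3.8000)
Δω = ω₁−ω₀ = (-0.02040000, -0.02687500, -0.04857143)
precession coupling = (0.0108, -0.0240, -0.0540)
τ = I·(Δω/dt) + ω₀×(Iω₀) = (-0.0300, -0.1100, -0.1900)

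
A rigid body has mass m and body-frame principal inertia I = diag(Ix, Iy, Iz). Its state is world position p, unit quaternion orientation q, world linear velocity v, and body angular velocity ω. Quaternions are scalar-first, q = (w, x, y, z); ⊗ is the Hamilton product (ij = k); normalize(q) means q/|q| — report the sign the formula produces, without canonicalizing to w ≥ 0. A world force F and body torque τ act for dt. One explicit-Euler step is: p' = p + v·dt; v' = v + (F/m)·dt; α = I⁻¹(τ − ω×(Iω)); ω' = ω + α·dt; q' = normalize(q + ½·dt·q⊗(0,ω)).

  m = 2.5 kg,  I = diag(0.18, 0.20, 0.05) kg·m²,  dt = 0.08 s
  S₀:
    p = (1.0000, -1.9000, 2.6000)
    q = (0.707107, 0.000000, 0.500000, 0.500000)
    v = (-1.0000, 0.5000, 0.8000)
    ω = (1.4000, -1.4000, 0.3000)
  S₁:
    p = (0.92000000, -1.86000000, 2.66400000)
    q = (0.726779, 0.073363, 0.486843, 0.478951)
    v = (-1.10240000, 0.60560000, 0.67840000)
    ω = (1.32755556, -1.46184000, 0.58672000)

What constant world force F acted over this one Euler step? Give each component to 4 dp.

F = (-3.2000, 3.3000, -3.8000)

Δv = v₁−v₀ = (-0.10240000, 0.10560000, -0.12160000)
F = m·Δv/dt = (-3.2000, 3.3000, -3.8000)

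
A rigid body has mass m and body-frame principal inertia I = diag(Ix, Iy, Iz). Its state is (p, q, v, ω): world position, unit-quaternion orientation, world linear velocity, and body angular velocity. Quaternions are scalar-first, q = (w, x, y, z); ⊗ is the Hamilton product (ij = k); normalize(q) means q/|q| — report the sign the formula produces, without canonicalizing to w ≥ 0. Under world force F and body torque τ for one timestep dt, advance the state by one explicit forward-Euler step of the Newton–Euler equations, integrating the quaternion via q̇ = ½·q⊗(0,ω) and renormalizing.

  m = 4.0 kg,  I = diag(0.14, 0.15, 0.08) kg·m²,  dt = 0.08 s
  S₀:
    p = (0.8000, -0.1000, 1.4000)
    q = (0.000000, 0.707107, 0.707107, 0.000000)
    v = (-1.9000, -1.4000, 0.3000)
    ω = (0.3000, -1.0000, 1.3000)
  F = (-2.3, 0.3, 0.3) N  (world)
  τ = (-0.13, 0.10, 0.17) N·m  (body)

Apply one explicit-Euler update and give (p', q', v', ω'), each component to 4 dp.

p' = (0.6480, -0.2120, 1.4240)
q' = (0.0198, 0.7422, 0.6689, -0.0367)
v' = (-1.9460, -1.3940, 0.3060)
ω' = (0.1737, -0.9591, 1.4730)

linear accel F/m = (-0.5750, 0.0750, 0.0750)
new position p' = (0.6480, -0.2120, 1.4240)
v' = v + a·dt = (-1.9460, -1.3940, 0.3060)
(τ − ω×Iω)/I = (-1.5786, 0.5107, 2.1625)
ω + α·dt = (0.1737, -0.9591, 1.4730)
q⊗(0,ω) = (0.4949749, 0.9192391, -0.9192391, -0.9192391)
updated quaternion q' = (0.0198, 0.7422, 0.6689, -0.0367)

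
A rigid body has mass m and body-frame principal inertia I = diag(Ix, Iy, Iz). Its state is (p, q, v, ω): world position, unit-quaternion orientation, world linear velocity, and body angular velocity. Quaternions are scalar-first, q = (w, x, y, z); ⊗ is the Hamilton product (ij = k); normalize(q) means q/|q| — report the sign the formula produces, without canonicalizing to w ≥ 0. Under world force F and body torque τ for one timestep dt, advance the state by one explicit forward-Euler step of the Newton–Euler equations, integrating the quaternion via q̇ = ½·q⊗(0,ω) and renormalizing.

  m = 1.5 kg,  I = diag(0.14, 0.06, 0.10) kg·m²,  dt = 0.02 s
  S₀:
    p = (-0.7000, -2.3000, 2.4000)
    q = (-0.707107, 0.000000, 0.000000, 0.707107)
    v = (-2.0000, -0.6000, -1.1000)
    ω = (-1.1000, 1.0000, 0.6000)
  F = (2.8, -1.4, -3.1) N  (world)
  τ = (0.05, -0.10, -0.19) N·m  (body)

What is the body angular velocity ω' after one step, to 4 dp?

(τ − ω×Iω)/I = (0.1857, -1.2267, -2.7800)
new body rate ω' = (-1.0963, 0.9755, 0.5444)

ω' = (-1.0963, 0.9755, 0.5444)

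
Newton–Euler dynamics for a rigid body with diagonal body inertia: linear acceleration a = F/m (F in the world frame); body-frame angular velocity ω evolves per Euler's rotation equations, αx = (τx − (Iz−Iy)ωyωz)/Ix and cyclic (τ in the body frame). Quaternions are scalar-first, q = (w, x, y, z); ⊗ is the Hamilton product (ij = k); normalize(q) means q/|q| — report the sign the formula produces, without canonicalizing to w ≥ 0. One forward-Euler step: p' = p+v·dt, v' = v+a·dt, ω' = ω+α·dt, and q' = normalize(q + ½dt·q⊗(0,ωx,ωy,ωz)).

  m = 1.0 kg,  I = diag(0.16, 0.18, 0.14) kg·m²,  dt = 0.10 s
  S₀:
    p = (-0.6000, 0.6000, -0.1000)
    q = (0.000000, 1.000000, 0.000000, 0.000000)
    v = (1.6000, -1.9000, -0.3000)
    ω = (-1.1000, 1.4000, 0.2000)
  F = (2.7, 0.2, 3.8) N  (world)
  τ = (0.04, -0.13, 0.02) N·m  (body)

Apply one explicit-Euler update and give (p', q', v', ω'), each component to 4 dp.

a = F/m = (2.7000, 0.2000, 3.8000)
p + v·dt = (-0.4400, 0.4100, -0.1300)
v + (F/m)dt = (1.8700, -1.8800, 0.0800)
α = I⁻¹(τ − ω×Iω) = (0.3200, -0.6978, 0.3629)
ω + α·dt = (-1.0680, 1.3302, 0.2363)
q⊗(0,ω) = (1.1000000, 0.0000000, -0.2000000, 1.4000000)
q' = normalize(q + ½dt·q⊗(0,ω)) = (0.0548, 0.9960, -0.0100, 0.0697)

p' = (-0.4400, 0.4100, -0.1300)
q' = (0.0548, 0.9960, -0.0100, 0.0697)
v' = (1.8700, -1.8800, 0.0800)
ω' = (-1.0680, 1.3302, 0.2363)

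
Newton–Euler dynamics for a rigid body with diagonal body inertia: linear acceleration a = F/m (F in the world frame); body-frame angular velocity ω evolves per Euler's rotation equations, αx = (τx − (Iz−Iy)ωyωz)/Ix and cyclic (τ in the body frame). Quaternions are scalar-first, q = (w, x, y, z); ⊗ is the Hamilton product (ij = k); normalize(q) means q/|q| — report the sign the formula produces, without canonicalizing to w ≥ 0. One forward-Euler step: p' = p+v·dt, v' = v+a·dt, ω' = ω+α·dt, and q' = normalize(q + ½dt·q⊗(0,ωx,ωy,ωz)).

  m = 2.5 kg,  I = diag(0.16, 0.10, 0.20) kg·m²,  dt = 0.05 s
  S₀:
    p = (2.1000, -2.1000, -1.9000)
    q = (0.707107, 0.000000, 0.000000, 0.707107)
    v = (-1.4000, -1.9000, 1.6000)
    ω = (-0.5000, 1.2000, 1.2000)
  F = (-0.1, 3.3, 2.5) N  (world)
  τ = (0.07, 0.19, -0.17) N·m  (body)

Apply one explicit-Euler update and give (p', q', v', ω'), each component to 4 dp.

α = I⁻¹(τ − ω×Iω) = (-0.4625, 1.6600, -1.0300)
new body rate ω' = (-0.5231, 1.2830, 1.1485)
Hamilton product q⊗(0,ω) = (-0.8485284, -1.2020819, 0.4949749, 0.8485284)
q' = normalize(q + ½dt·q⊗(0,ω)) = (0.6852, -0.0300, 0.0124, 0.7276)
new position p' = (2.0300, -2.1950, -1.8200)
v + (F/m)dt = (-1.4020, -1.8340, 1.6500)

p' = (2.0300, -2.1950, -1.8200)
q' = (0.6852, -0.0300, 0.0124, 0.7276)
v' = (-1.4020, -1.8340, 1.6500)
ω' = (-0.5231, 1.2830, 1.1485)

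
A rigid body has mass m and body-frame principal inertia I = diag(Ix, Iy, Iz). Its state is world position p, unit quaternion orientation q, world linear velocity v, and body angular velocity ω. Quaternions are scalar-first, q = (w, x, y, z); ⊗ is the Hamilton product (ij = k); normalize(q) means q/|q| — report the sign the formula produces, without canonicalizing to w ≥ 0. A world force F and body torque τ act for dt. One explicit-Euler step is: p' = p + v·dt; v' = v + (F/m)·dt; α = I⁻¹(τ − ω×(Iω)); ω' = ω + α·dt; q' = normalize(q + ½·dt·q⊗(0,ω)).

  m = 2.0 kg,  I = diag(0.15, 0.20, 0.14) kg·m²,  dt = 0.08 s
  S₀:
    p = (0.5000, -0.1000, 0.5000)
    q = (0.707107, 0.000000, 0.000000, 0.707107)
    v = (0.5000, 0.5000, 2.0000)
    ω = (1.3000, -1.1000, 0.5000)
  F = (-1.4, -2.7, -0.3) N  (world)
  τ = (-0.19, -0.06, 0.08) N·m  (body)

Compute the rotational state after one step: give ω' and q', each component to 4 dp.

ω' = (1.1811, -1.1266, 0.5866)
q' = (0.6912, 0.0677, 0.0056, 0.7194)

(τ − ω×Iω)/I = (-1.4867, -0.3325, 1.0821)
ω' = ω + α·dt = (1.1811, -1.1266, 0.5866)
2q̇ = q⊗(0,ω) = (-0.3535535, 1.6970568, 0.1414214, 0.3535535)
q + ½dt·q⊗(0,ω), renormalized = (0.6912, 0.0677, 0.0056, 0.7194)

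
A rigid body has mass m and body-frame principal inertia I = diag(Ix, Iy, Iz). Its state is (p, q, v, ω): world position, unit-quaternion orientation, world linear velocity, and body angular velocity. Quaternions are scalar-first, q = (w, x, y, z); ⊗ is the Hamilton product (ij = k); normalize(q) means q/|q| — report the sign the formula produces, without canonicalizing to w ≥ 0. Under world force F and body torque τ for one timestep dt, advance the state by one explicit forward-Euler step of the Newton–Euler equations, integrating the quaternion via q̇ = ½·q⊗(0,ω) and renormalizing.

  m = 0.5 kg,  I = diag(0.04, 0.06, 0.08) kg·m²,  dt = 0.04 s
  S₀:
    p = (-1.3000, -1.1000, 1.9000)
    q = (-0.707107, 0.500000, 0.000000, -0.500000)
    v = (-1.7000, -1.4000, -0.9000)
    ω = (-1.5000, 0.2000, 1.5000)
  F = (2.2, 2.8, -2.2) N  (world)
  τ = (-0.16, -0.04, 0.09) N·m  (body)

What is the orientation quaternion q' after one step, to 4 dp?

q' = (-0.6765, 0.5227, -0.0028, -0.5187)

q⊗(0,ω) = (1.5000000, 1.1606605, -0.1414214, -0.9606605)
q' = normalize(q + ½dt·q⊗(0,ω)) = (-0.6765, 0.5227, -0.0028, -0.5187)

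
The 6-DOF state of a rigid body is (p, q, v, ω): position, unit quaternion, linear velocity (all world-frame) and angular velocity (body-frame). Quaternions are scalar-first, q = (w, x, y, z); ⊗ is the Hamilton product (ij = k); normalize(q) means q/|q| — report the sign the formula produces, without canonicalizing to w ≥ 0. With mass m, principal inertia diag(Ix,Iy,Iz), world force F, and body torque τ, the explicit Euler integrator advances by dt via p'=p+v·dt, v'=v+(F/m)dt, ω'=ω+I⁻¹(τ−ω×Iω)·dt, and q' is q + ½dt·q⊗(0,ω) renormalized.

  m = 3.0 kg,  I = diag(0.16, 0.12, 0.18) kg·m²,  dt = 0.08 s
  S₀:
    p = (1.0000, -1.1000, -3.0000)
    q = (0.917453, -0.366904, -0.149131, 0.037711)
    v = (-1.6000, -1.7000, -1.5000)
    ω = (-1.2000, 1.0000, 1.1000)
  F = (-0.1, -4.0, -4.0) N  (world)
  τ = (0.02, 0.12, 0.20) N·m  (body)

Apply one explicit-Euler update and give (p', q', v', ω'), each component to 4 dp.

p' = (0.8720, -1.2360, -3.1200)
q' = (0.9015, -0.4178, -0.0978, 0.0561)
v' = (-1.6027, -1.8067, -1.6067)
ω' = (-1.2230, 1.0624, 1.1676)

ω×(Iω) gyroscopic = (0.0660, 0.0264, 0.0480)
(τ − ω×Iω)/I = (-0.2875, 0.7800, 0.8444)
ω + α·dt = (-1.2230, 1.0624, 1.1676)
Hamilton product q⊗(0,ω) = (-0.3326359, -1.3026987, 1.2757942, 0.4633371)
updated quaternion q' = (0.9015, -0.4178, -0.0978, 0.0561)
a = (-0.0333, -1.3333, -1.3333)
p' = p + v·dt = (0.8720, -1.2360, -3.1200)
v' = v + a·dt = (-1.6027, -1.8067, -1.6067)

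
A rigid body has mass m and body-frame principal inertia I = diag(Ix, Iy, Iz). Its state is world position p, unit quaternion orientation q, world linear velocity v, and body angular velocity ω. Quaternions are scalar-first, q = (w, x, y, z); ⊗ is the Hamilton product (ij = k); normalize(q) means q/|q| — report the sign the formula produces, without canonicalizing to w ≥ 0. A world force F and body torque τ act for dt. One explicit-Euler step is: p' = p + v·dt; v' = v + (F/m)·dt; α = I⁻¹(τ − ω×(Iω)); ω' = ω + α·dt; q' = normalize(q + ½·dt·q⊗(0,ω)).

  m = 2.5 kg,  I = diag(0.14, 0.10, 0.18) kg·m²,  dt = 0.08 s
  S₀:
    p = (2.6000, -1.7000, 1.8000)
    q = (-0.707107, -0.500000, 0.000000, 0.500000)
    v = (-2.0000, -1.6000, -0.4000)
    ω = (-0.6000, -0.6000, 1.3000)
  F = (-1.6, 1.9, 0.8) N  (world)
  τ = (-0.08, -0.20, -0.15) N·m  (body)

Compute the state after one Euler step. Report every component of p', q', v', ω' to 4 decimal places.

p' = p + v·dt = (2.4400, -1.8280, 1.7680)
v' = v + a·dt = (-2.0512, -1.5392, -0.3744)
gyro term ω×Iω = (-0.0624, 0.0312, -0.0144)
(τ − ω×Iω)/I = (-0.1257, -2.3120, -0.7533)
ω + α·dt = (-0.6101, -0.7850, 1.2397)
q⊗(0,ω) = (-0.9500000, 0.7242642, 0.7742642, -0.6192391)
q + ½dt·q⊗(0,ω), renormalized = (-0.7437, -0.4701, 0.0309, 0.4743)

p' = (2.4400, -1.8280, 1.7680)
q' = (-0.7437, -0.4701, 0.0309, 0.4743)
v' = (-2.0512, -1.5392, -0.3744)
ω' = (-0.6101, -0.7850, 1.2397)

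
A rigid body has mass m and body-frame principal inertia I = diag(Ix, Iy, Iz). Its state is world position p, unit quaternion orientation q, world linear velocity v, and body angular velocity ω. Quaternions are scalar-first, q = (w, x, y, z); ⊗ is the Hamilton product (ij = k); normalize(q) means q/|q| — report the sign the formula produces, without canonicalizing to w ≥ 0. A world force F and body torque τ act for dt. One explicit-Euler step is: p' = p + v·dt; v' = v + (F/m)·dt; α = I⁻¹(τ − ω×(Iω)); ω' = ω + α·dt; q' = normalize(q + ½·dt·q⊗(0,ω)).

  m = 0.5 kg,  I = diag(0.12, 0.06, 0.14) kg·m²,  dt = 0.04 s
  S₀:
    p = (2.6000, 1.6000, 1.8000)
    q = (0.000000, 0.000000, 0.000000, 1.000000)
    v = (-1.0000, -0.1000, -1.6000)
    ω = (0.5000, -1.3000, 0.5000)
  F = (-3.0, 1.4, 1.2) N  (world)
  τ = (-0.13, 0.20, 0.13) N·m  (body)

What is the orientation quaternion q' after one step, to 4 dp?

q⊗(0,ω) = (-0.5000000, 1.3000000, 0.5000000, 0.0000000)
q + ½dt·q⊗(0,ω), renormalized = (-0.0100, 0.0260, 0.0100, 0.9996)

q' = (-0.0100, 0.0260, 0.0100, 0.9996)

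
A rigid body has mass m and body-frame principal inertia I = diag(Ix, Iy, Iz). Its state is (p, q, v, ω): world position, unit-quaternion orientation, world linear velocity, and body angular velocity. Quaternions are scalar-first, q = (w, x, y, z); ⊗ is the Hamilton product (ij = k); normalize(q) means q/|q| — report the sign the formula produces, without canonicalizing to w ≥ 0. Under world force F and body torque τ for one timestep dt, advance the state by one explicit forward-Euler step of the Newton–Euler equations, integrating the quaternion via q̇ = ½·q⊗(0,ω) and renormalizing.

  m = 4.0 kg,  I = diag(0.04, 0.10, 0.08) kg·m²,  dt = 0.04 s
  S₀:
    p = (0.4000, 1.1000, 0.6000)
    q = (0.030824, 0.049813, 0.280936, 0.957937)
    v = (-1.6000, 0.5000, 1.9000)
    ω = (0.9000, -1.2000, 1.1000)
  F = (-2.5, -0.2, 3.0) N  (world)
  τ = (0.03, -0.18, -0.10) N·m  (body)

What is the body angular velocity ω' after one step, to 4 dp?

ω' = (0.9036, -1.2562, 1.0824)

ω×(Iω) gyroscopic = (0.0264, -0.0396, -0.0648)
angular accel α = (0.0900, -1.4040, -0.4400)
ω' = ω + α·dt = (0.9036, -1.2562, 1.0824)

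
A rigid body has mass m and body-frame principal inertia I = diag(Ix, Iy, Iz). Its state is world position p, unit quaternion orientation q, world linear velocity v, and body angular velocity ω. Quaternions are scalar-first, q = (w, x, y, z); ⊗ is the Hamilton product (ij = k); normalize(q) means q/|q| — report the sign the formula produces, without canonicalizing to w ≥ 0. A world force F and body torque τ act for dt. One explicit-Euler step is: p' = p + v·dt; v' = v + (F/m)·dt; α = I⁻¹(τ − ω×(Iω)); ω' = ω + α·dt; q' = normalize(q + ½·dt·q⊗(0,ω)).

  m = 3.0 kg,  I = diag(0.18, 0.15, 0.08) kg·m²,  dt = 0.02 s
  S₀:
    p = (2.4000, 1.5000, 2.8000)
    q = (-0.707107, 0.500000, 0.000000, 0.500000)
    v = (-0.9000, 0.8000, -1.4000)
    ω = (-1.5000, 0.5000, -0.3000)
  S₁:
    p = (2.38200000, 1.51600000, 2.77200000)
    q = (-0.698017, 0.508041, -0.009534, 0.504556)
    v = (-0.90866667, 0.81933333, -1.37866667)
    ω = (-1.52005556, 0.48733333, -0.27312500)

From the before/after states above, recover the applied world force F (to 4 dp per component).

F = (-1.3000, 2.9000, 3.2000)

Δv = v₁−v₀ = (-0.00866667, 0.01933333, 0.02133333)
F = m·Δv/dt = (-1.3000, 2.9000, 3.2000)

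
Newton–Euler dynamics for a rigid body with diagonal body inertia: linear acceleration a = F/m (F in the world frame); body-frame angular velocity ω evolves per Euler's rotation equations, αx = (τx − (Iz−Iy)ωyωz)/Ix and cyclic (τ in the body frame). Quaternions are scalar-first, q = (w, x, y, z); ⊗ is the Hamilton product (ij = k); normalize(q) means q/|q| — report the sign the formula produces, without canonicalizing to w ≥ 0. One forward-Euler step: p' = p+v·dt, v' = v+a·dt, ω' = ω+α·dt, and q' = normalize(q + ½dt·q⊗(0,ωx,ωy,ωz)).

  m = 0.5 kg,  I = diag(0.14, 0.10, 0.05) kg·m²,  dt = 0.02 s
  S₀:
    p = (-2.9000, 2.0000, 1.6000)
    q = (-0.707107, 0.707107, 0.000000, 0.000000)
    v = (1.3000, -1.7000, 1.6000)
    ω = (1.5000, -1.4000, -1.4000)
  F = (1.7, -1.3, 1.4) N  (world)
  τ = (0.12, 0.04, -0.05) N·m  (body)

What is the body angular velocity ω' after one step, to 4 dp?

ω' = (1.5311, -1.3542, -1.4536)

(τ − ω×Iω)/I = (1.5571, 2.2900, -2.6800)
ω' = ω + α·dt = (1.5311, -1.3542, -1.4536)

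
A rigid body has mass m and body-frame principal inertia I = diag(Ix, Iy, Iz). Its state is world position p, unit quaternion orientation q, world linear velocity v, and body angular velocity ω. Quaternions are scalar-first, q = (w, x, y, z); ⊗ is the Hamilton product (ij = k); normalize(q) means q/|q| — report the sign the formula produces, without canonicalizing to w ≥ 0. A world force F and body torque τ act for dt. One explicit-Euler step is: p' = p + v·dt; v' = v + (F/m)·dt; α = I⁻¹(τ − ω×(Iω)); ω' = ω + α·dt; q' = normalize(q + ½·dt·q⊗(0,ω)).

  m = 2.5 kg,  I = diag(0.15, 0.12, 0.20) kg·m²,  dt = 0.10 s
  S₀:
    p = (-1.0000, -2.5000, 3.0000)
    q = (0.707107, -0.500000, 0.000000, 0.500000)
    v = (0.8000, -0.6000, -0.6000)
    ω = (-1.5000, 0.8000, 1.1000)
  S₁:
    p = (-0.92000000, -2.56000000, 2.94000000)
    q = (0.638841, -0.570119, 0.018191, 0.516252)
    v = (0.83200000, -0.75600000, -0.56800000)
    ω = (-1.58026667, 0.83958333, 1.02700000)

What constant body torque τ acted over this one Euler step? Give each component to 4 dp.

τ = (-0.0500, 0.1300, -0.1100)

Δω = ω₁−ω₀ = (-0.08026667, 0.03958333, -0.07300000)
gyro term ω₀×Iω₀ = (0.0704, 0.0825, 0.0360)
applied torque τ = (-0.0500, 0.1300, -0.1100)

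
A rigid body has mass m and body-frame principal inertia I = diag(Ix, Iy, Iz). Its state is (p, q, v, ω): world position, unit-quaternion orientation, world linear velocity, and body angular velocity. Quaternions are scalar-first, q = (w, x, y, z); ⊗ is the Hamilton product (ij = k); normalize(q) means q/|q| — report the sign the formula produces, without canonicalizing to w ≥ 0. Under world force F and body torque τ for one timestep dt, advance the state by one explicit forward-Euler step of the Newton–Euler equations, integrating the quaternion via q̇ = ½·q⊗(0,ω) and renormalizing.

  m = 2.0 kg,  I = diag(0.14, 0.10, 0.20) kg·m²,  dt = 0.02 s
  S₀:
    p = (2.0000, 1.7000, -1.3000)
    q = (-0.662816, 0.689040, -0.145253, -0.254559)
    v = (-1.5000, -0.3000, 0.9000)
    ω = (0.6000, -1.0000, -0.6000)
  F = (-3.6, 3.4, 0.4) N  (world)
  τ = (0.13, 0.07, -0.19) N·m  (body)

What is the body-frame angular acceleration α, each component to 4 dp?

precession coupling ω×(Iω) = (0.0600, 0.0216, 0.0240)
angular accel α = (0.5000, 0.4840, -1.0700)

α = (0.5000, 0.4840, -1.0700)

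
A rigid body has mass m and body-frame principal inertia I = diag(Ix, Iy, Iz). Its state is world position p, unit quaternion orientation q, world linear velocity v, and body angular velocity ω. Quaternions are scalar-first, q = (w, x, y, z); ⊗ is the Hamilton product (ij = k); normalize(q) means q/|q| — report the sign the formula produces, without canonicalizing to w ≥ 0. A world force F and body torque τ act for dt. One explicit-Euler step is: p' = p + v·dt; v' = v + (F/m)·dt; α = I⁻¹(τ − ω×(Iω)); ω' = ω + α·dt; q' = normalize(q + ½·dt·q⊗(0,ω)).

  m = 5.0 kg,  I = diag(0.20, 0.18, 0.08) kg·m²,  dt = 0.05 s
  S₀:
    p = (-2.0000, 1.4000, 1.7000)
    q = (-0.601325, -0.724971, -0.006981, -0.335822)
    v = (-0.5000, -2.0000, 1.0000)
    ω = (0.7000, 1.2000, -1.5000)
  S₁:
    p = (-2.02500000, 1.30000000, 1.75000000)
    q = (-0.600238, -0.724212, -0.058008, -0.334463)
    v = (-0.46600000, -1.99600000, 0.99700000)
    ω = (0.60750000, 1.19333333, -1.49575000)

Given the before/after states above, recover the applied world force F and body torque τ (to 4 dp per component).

F = (3.4000, 0.4000, -0.3000)
τ = (-0.1900, -0.1500, -0.0100)

velocity change Δv = (0.03400000, 0.00400000, -0.00300000)
applied force F = (3.4000, 0.4000, -0.3000)
Δω = ω₁−ω₀ = (-0.09250000, -0.00666667, 0.00425000)
gyro term ω₀×Iω₀ = (0.1800, -0.1260, -0.0168)
I·α + gyro = (-0.1900, -0.1500, -0.0100)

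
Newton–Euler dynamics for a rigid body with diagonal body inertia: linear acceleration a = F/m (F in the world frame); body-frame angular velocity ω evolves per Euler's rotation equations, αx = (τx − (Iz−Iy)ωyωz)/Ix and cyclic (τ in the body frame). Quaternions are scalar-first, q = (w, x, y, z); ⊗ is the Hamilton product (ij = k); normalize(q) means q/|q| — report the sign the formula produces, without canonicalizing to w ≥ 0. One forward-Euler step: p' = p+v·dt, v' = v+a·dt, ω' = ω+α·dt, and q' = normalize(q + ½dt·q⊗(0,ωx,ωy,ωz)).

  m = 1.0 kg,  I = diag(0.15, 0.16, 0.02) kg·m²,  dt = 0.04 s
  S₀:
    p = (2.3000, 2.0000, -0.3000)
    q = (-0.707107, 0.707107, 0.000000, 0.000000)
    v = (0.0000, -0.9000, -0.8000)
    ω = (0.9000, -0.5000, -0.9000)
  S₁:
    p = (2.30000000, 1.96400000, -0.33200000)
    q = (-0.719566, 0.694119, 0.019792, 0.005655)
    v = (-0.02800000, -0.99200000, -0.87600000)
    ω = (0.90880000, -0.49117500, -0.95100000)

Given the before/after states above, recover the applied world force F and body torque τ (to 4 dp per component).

F = (-0.7000, -2.3000, -1.9000)
τ = (-0.0300, -0.0700, -0.0300)

rate change Δω = (0.00880000, 0.00882500, -0.05100000)
ω₀×(Iω₀) = (-0.0630, -0.1053, -0.0045)
I·α + gyro = (-0.0300, -0.0700, -0.0300)
velocity change Δv = (-0.02800000, -0.09200000, -0.07600000)
m·(v₁−v₀)/dt = (-0.7000, -2.3000, -1.9000)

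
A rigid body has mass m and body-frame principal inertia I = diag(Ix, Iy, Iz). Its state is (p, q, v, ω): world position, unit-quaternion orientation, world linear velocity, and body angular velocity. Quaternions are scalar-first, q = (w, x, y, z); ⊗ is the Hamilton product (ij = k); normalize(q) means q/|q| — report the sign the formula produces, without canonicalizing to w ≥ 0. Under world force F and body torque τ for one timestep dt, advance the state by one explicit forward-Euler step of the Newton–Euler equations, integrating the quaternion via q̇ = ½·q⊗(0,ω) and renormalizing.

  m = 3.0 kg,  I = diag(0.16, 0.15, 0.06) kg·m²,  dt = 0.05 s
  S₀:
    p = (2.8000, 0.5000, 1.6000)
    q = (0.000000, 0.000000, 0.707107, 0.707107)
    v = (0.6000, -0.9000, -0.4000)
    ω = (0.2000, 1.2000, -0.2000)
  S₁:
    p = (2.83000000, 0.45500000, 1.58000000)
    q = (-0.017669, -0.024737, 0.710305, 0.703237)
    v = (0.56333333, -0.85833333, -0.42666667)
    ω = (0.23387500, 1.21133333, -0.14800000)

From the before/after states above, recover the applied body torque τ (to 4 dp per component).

τ = (0.1300, 0.0300, 0.0600)

rate change Δω = (0.03387500, 0.01133333, 0.05200000)
ω₀×(Iω₀) = (0.0216, -0.0040, -0.0024)
I·α + gyro = (0.1300, 0.0300, 0.0600)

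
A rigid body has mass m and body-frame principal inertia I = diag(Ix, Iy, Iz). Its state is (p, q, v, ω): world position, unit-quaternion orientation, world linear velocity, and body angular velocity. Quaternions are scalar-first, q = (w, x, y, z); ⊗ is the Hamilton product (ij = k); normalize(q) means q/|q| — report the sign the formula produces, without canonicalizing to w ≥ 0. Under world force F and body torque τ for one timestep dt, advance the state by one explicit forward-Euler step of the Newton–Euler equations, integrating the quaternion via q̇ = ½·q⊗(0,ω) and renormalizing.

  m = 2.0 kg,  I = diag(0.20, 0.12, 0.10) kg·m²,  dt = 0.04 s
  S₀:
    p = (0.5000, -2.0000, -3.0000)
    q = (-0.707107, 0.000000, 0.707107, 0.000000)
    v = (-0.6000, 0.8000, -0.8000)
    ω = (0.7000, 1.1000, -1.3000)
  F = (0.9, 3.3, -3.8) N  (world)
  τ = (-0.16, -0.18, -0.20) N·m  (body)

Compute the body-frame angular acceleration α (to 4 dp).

precession coupling ω×(Iω) = (0.0286, -0.0910, -0.0616)
(τ − ω×Iω)/I = (-0.9430, -0.7417, -1.3840)

α = (-0.9430, -0.7417, -1.3840)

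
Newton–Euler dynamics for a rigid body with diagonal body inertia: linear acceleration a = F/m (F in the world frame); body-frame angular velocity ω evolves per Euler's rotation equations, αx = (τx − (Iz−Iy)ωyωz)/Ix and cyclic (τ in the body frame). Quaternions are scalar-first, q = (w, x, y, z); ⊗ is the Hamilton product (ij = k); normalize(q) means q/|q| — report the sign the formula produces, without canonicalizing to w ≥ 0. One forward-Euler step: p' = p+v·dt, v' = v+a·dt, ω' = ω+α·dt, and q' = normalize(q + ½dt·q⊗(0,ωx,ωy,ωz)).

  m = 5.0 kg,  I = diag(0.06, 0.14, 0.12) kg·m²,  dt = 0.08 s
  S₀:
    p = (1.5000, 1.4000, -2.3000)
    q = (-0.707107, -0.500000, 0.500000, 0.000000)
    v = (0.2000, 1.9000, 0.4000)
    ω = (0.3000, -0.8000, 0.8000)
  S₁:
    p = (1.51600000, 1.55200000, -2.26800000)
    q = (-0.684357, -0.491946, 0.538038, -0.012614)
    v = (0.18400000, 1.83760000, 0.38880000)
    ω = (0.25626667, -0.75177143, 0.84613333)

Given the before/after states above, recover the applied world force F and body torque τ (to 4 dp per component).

F = (-1.0000, -3.9000, -0.7000)
τ = (-0.0200, 0.0700, 0.0500)

v₁ − v₀ = (-0.01600000, -0.06240000, -0.01120000)
F = m·Δv/dt = (-1.0000, -3.9000, -0.7000)
Δω = ω₁−ω₀ = (-0.04373333, 0.04822857, 0.04613333)
applied torque τ = (-0.0200, 0.0700, 0.0500)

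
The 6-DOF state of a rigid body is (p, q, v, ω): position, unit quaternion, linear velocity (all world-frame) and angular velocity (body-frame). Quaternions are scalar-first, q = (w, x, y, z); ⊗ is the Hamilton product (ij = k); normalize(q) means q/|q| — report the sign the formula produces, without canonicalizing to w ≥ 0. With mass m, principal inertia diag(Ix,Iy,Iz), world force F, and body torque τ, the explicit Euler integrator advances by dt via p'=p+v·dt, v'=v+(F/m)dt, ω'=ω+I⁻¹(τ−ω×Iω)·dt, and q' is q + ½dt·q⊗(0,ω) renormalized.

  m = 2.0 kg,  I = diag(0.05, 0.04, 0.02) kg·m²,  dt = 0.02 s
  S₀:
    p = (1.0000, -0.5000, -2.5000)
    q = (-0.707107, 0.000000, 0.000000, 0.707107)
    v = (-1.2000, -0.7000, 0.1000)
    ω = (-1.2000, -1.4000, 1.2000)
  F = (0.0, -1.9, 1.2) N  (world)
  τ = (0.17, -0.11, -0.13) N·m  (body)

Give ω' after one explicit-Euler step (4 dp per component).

α = I⁻¹(τ − ω×Iω) = (2.7280, -1.6700, -5.6600)
ω + α·dt = (-1.1454, -1.4334, 1.0868)

ω' = (-1.1454, -1.4334, 1.0868)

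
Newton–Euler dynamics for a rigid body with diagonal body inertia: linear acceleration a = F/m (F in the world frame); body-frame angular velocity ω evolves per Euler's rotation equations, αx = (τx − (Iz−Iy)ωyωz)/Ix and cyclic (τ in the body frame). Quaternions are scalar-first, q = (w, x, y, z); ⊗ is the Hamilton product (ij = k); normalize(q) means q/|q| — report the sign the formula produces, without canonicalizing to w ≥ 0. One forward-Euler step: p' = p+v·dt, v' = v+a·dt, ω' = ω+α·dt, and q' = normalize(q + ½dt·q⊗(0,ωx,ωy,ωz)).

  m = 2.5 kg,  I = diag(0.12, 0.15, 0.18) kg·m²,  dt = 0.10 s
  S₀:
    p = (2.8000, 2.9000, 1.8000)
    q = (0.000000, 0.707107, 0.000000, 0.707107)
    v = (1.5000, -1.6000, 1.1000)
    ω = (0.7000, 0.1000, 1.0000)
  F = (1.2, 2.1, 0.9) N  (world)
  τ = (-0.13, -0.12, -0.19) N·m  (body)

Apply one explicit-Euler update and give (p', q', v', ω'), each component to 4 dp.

p' = (2.9500, 2.7400, 1.9100)
q' = (-0.0600, 0.7023, -0.0106, 0.7093)
v' = (1.5480, -1.5160, 1.1360)
ω' = (0.5892, 0.0480, 0.8933)

p + v·dt = (2.9500, 2.7400, 1.9100)
v + (F/m)dt = (1.5480, -1.5160, 1.1360)
angular accel α = (-1.1083, -0.5200, -1.0672)
ω + α·dt = (0.5892, 0.0480, 0.8933)
q⊗(0,ω) = (-1.2020819, -0.0707107, -0.2121321, 0.0707107)
updated quaternion q' = (-0.0600, 0.7023, -0.0106, 0.7093)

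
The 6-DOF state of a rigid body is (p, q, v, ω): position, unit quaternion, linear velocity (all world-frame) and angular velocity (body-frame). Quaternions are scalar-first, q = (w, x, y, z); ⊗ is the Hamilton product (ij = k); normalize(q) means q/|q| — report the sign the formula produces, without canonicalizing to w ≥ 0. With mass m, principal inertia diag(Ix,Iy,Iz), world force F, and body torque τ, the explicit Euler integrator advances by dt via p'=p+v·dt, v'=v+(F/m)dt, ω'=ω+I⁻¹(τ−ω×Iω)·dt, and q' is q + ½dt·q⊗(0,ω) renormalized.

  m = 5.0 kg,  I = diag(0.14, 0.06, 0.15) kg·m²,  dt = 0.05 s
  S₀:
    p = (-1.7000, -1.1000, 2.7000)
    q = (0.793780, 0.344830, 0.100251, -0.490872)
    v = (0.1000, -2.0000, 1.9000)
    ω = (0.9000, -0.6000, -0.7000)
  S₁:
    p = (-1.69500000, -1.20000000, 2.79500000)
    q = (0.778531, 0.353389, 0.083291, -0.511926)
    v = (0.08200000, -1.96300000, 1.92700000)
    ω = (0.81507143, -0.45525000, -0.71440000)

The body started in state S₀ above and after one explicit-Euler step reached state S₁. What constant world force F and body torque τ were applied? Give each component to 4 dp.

F = (-1.8000, 3.7000, 2.7000)
τ = (-0.2000, 0.1800, 0.0000)

v₁ − v₀ = (-0.01800000, 0.03700000, 0.02700000)
F = m·Δv/dt = (-1.8000, 3.7000, 2.7000)
rate change Δω = (-0.08492857, 0.14475000, -0.01440000)
precession coupling = (0.0378, 0.0063, 0.0432)
τ = I·(Δω/dt) + ω₀×(Iω₀) = (-0.2000, 0.1800, 0.0000)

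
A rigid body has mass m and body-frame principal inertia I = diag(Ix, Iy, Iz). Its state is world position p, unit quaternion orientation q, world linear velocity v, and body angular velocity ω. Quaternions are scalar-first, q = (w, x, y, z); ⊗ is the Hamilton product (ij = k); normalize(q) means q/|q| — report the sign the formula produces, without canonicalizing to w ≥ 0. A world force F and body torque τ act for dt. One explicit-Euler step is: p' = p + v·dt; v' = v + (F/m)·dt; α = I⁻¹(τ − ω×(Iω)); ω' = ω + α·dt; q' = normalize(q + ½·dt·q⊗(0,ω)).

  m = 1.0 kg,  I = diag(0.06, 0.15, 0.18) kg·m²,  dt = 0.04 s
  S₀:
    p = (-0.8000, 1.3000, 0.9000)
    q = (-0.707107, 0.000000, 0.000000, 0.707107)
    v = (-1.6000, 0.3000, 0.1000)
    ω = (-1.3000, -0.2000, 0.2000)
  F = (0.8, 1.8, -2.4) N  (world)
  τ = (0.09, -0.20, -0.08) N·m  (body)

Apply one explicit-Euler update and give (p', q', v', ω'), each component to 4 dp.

p' = (-0.8640, 1.3120, 0.9040)
q' = (-0.7097, 0.0212, -0.0156, 0.7040)
v' = (-1.5680, 0.3720, 0.0040)
ω' = (-1.2392, -0.2617, 0.1770)

a = F/m = (0.8000, 1.8000, -2.4000)
new position p' = (-0.8640, 1.3120, 0.9040)
v + (F/m)dt = (-1.5680, 0.3720, 0.0040)
precession coupling ω×(Iω) = (-0.0012, 0.0312, 0.0234)
(τ − ω×Iω)/I = (1.5200, -1.5413, -0.5744)
ω' = ω + α·dt = (-1.2392, -0.2617, 0.1770)
Hamilton product q⊗(0,ω) = (-0.1414214, 1.0606605, -0.7778177, -0.1414214)
q + ½dt·q⊗(0,ω), renormalized = (-0.7097, 0.0212, -0.0156, 0.7040)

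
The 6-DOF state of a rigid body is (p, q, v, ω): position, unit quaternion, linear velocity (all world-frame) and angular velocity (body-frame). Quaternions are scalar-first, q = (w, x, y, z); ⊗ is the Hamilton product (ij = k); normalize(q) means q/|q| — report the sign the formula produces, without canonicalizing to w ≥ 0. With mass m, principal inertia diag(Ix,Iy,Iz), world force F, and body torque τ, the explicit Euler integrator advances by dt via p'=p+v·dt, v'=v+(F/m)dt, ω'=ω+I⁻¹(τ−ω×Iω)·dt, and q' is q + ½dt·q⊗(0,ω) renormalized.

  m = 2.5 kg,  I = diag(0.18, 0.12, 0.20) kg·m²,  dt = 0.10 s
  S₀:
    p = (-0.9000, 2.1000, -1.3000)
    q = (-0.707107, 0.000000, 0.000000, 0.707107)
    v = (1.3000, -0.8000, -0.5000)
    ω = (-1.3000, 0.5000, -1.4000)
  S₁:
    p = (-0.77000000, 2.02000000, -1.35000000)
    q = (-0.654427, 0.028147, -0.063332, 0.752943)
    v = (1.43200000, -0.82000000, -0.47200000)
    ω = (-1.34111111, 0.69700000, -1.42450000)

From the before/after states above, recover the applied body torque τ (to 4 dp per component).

τ = (-0.1300, 0.2000, -0.0100)

ω₁ − ω₀ = (-0.04111111, 0.19700000, -0.02450000)
τ = I·(Δω/dt) + ω₀×(Iω₀) = (-0.1300, 0.2000, -0.0100)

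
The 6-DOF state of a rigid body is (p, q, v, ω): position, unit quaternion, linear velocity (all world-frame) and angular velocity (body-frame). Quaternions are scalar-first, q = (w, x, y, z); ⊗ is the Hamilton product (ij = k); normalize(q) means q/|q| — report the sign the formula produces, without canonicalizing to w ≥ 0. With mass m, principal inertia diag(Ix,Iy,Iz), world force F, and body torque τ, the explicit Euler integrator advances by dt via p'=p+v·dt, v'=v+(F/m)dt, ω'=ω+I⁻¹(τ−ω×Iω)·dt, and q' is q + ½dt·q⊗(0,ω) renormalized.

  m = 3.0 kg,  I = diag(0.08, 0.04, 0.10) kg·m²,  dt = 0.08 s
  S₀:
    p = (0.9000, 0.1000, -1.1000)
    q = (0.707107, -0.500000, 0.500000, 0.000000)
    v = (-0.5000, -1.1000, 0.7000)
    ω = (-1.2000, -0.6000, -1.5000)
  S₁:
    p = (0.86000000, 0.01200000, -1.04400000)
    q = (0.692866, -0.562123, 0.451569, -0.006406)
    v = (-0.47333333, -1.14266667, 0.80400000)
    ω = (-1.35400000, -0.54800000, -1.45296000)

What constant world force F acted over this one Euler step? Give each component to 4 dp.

v₁ − v₀ = (0.02666667, -0.04266667, 0.10400000)
F = m·Δv/dt = (1.0000, -1.6000, 3.9000)

F = (1.0000, -1.6000, 3.9000)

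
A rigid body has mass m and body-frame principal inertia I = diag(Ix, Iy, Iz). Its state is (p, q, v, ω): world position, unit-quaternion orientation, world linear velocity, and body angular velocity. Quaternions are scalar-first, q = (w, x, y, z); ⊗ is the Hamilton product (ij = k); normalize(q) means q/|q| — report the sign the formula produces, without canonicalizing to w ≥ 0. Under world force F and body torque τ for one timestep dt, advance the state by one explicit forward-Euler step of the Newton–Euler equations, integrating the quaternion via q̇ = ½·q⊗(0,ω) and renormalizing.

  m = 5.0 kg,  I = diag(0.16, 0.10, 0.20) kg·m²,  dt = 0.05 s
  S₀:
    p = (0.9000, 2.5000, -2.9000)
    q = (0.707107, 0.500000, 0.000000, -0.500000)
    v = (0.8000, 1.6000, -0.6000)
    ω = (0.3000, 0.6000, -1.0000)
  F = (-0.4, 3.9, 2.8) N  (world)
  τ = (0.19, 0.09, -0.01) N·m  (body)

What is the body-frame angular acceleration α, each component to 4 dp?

α = (1.5625, 0.7800, 0.0040)

ω×(Iω) gyroscopic = (-0.0600, 0.0120, -0.0108)
(τ − ω×Iω)/I = (1.5625, 0.7800, 0.0040)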